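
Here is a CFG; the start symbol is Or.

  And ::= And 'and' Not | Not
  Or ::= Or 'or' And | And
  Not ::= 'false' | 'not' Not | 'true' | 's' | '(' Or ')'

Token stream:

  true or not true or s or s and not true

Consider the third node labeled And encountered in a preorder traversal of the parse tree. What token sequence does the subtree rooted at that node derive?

[Or [Or [Or [Or [And [Not true]]] or [And [Not not [Not true]]]] or [And [Not s]]] or [And [And [Not s]] and [Not not [Not true]]]]

s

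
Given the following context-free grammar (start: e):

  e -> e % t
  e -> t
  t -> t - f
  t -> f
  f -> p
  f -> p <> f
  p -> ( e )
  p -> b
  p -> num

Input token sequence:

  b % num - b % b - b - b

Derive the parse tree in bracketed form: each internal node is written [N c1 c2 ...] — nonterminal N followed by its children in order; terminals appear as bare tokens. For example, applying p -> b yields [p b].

[e [e [e [t [f [p b]]]] % [t [t [f [p num]]] - [f [p b]]]] % [t [t [t [f [p b]]] - [f [p b]]] - [f [p b]]]]

e
e % t
e % t % t
t % t % t
f % t % t
p % t % t
b % t % t
b % t - f % t
b % f - f % t
b % p - f % t
b % num - f % t
b % num - p % t
b % num - b % t
b % num - b % t - f
b % num - b % t - f - f
b % num - b % f - f - f
b % num - b % p - f - f
b % num - b % b - f - f
b % num - b % b - p - f
b % num - b % b - b - f
b % num - b % b - b - p
b % num - b % b - b - b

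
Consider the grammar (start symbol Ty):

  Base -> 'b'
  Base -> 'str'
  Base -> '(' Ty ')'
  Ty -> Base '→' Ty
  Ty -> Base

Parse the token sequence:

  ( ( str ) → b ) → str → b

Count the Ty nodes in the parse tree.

6

[Ty [Base ( [Ty [Base ( [Ty [Base str]] )] → [Ty [Base b]]] )] → [Ty [Base str] → [Ty [Base b]]]]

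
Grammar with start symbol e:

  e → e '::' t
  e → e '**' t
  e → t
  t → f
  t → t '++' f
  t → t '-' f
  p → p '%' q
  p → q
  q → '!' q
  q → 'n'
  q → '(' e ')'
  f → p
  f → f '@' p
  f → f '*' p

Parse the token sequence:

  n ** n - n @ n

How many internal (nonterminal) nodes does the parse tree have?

17

[e [e [t [f [p [q n]]]]] ** [t [t [f [p [q n]]]] - [f [f [p [q n]]] @ [p [q n]]]]]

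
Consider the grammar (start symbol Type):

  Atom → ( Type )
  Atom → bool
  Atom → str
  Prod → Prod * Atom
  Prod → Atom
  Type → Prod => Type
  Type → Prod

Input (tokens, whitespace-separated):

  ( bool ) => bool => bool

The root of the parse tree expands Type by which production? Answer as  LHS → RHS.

Type → Prod => Type

[Type [Prod [Atom ( [Type [Prod [Atom bool]]] )]] => [Type [Prod [Atom bool]] => [Type [Prod [Atom bool]]]]]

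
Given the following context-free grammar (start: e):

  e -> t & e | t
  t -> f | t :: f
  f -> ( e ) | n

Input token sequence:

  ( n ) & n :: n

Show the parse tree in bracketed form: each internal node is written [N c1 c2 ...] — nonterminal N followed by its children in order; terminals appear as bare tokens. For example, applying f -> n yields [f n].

[e [t [f ( [e [t [f n]]] )]] & [e [t [t [f n]] :: [f n]]]]

e
t & e
f & e
( e ) & e
( t ) & e
( f ) & e
( n ) & e
( n ) & t
( n ) & t :: f
( n ) & f :: f
( n ) & n :: f
( n ) & n :: n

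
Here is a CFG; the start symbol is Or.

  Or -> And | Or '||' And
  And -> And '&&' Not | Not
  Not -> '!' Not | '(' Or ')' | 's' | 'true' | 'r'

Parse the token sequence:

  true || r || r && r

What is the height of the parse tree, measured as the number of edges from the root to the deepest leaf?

[Or [Or [Or [And [Not true]]] || [And [Not r]]] || [And [And [Not r]] && [Not r]]]

5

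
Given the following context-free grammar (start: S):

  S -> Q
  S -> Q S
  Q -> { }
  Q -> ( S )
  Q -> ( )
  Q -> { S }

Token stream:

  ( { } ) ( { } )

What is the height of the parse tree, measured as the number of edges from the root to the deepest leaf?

[S [Q ( [S [Q { }]] )] [S [Q ( [S [Q { }]] )]]]

5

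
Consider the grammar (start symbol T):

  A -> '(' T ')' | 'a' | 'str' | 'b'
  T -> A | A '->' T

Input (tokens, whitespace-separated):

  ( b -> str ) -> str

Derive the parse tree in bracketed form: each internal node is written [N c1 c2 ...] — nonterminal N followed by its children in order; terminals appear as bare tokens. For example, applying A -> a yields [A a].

[T [A ( [T [A b] -> [T [A str]]] )] -> [T [A str]]]

T
A -> T
( T ) -> T
( A -> T ) -> T
( b -> T ) -> T
( b -> A ) -> T
( b -> str ) -> T
( b -> str ) -> A
( b -> str ) -> str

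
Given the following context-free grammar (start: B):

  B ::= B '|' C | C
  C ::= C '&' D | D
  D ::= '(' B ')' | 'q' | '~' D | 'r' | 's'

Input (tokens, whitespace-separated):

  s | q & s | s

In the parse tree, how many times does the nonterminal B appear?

[B [B [B [C [D s]]] | [C [C [D q]] & [D s]]] | [C [D s]]]

3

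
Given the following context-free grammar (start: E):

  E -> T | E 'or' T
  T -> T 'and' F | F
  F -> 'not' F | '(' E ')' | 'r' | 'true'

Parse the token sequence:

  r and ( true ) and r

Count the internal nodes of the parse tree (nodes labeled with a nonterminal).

[E [T [T [T [F r]] and [F ( [E [T [F true]]] )]] and [F r]]]

10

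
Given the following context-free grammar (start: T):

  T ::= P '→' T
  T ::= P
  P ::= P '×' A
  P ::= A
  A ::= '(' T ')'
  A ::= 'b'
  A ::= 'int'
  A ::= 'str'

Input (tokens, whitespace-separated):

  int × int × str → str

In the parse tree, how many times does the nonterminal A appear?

[T [P [P [P [A int]] × [A int]] × [A str]] → [T [P [A str]]]]

4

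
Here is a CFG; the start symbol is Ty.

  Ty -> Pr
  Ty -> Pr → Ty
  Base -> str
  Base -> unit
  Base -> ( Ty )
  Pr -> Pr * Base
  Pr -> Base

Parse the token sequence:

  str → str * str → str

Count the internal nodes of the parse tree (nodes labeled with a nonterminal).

[Ty [Pr [Base str]] → [Ty [Pr [Pr [Base str]] * [Base str]] → [Ty [Pr [Base str]]]]]

11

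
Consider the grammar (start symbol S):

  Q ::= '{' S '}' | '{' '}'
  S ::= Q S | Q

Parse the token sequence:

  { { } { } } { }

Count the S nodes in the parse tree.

[S [Q { [S [Q { }] [S [Q { }]]] }] [S [Q { }]]]

4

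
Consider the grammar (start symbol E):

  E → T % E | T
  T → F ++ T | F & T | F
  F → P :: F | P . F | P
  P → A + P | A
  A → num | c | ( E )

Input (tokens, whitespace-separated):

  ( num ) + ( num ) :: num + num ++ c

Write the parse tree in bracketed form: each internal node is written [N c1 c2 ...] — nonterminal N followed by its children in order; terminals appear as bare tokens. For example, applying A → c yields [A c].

[E [T [F [P [A ( [E [T [F [P [A num]]]]] )] + [P [A ( [E [T [F [P [A num]]]]] )]]] :: [F [P [A num] + [P [A num]]]]] ++ [T [F [P [A c]]]]]]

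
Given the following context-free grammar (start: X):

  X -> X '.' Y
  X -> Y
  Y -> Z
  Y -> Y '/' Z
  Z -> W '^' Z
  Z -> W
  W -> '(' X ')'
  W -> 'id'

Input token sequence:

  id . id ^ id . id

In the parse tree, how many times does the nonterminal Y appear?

[X [X [X [Y [Z [W id]]]] . [Y [Z [W id] ^ [Z [W id]]]]] . [Y [Z [W id]]]]

3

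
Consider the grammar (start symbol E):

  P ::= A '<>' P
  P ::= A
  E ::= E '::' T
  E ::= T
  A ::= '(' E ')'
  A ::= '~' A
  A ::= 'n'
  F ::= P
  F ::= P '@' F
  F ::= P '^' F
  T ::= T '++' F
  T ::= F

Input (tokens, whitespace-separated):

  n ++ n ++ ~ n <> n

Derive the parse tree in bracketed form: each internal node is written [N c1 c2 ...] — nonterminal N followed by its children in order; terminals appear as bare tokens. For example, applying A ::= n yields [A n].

E
T
T ++ F
T ++ F ++ F
F ++ F ++ F
P ++ F ++ F
A ++ F ++ F
n ++ F ++ F
n ++ P ++ F
n ++ A ++ F
n ++ n ++ F
n ++ n ++ P
n ++ n ++ A <> P
n ++ n ++ ~ A <> P
n ++ n ++ ~ n <> P
n ++ n ++ ~ n <> A
n ++ n ++ ~ n <> n

[E [T [T [T [F [P [A n]]]] ++ [F [P [A n]]]] ++ [F [P [A ~ [A n]] <> [P [A n]]]]]]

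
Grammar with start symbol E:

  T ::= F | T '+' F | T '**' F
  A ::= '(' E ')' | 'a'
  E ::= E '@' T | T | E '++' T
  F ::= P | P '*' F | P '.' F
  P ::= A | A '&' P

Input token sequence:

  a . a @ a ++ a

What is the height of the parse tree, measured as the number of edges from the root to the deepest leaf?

8

[E [E [E [T [F [P [A a]] . [F [P [A a]]]]]] @ [T [F [P [A a]]]]] ++ [T [F [P [A a]]]]]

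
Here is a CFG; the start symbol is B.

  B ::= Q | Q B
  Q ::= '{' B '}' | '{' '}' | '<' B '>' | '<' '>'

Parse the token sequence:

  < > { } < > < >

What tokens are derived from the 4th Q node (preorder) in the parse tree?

[B [Q < >] [B [Q { }] [B [Q < >] [B [Q < >]]]]]

< >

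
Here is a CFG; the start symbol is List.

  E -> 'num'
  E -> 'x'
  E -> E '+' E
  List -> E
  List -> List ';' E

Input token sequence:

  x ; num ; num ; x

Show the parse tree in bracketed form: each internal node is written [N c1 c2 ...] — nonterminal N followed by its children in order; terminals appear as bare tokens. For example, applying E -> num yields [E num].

List
List ; E
List ; E ; E
List ; E ; E ; E
E ; E ; E ; E
x ; E ; E ; E
x ; num ; E ; E
x ; num ; num ; E
x ; num ; num ; x

[List [List [List [List [E x]] ; [E num]] ; [E num]] ; [E x]]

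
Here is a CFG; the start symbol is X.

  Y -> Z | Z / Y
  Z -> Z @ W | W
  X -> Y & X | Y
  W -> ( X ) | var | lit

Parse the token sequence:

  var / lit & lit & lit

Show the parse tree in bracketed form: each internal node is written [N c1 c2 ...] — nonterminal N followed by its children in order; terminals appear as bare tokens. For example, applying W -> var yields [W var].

[X [Y [Z [W var]] / [Y [Z [W lit]]]] & [X [Y [Z [W lit]]] & [X [Y [Z [W lit]]]]]]

X
Y & X
Z / Y & X
W / Y & X
var / Y & X
var / Z & X
var / W & X
var / lit & X
var / lit & Y & X
var / lit & Z & X
var / lit & W & X
var / lit & lit & X
var / lit & lit & Y
var / lit & lit & Z
var / lit & lit & W
var / lit & lit & lit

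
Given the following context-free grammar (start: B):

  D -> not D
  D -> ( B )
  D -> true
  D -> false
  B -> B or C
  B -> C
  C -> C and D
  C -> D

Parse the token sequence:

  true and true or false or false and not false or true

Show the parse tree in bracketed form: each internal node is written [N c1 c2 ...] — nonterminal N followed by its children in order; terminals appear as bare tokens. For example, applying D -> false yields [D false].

[B [B [B [B [C [C [D true]] and [D true]]] or [C [D false]]] or [C [C [D false]] and [D not [D false]]]] or [C [D true]]]

B
B or C
B or C or C
B or C or C or C
C or C or C or C
C and D or C or C or C
D and D or C or C or C
true and D or C or C or C
true and true or C or C or C
true and true or D or C or C
true and true or false or C or C
true and true or false or C and D or C
true and true or false or D and D or C
true and true or false or false and D or C
true and true or false or false and not D or C
true and true or false or false and not false or C
true and true or false or false and not false or D
true and true or false or false and not false or true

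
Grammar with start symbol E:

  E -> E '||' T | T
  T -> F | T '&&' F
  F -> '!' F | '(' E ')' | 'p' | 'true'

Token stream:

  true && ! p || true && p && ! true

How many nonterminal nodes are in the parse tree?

14

[E [E [T [T [F true]] && [F ! [F p]]]] || [T [T [T [F true]] && [F p]] && [F ! [F true]]]]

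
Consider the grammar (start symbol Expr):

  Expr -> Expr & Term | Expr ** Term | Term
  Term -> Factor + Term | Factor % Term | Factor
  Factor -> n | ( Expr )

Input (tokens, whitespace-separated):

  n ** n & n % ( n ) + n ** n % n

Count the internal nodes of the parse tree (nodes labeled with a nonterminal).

[Expr [Expr [Expr [Expr [Term [Factor n]]] ** [Term [Factor n]]] & [Term [Factor n] % [Term [Factor ( [Expr [Term [Factor n]]] )] + [Term [Factor n]]]]] ** [Term [Factor n] % [Term [Factor n]]]]

21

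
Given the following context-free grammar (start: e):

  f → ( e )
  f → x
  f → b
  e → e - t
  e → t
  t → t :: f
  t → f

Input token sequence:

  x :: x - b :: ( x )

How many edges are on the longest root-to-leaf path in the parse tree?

6

[e [e [t [t [f x]] :: [f x]]] - [t [t [f b]] :: [f ( [e [t [f x]]] )]]]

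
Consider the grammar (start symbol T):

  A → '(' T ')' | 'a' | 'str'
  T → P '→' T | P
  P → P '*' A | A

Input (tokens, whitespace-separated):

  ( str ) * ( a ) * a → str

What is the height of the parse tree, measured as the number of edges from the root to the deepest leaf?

8

[T [P [P [P [A ( [T [P [A str]]] )]] * [A ( [T [P [A a]]] )]] * [A a]] → [T [P [A str]]]]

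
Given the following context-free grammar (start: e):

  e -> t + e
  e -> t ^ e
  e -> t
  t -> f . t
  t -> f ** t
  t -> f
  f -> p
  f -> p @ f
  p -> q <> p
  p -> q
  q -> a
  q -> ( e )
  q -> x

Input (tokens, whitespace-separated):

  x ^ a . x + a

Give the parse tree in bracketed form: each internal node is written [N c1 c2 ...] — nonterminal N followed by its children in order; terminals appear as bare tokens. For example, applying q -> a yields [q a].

[e [t [f [p [q x]]]] ^ [e [t [f [p [q a]]] . [t [f [p [q x]]]]] + [e [t [f [p [q a]]]]]]]

e
t ^ e
f ^ e
p ^ e
q ^ e
x ^ e
x ^ t + e
x ^ f . t + e
x ^ p . t + e
x ^ q . t + e
x ^ a . t + e
x ^ a . f + e
x ^ a . p + e
x ^ a . q + e
x ^ a . x + e
x ^ a . x + t
x ^ a . x + f
x ^ a . x + p
x ^ a . x + q
x ^ a . x + a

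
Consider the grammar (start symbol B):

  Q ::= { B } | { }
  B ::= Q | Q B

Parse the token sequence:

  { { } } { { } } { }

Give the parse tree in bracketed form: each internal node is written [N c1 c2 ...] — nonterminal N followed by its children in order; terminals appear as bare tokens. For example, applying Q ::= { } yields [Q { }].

[B [Q { [B [Q { }]] }] [B [Q { [B [Q { }]] }] [B [Q { }]]]]

B
Q B
{ B } B
{ Q } B
{ { } } B
{ { } } Q B
{ { } } { B } B
{ { } } { Q } B
{ { } } { { } } B
{ { } } { { } } Q
{ { } } { { } } { }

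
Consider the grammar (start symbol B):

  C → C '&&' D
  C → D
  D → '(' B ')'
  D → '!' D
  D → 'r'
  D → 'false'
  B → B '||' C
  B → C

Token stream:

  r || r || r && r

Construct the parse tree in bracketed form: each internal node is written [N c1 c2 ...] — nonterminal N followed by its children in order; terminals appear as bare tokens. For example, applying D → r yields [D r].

B
B || C
B || C || C
C || C || C
D || C || C
r || C || C
r || D || C
r || r || C
r || r || C && D
r || r || D && D
r || r || r && D
r || r || r && r

[B [B [B [C [D r]]] || [C [D r]]] || [C [C [D r]] && [D r]]]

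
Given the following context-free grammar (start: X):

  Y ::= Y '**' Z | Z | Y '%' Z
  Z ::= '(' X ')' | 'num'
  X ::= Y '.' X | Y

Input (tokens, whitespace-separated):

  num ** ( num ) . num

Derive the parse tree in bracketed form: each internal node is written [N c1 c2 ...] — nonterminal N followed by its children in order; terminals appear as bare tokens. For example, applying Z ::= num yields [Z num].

[X [Y [Y [Z num]] ** [Z ( [X [Y [Z num]]] )]] . [X [Y [Z num]]]]

X
Y . X
Y ** Z . X
Z ** Z . X
num ** Z . X
num ** ( X ) . X
num ** ( Y ) . X
num ** ( Z ) . X
num ** ( num ) . X
num ** ( num ) . Y
num ** ( num ) . Z
num ** ( num ) . num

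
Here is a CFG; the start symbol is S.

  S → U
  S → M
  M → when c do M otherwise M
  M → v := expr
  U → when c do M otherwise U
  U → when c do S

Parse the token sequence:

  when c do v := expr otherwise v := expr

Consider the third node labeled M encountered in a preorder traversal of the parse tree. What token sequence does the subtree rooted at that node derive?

v := expr

[S [M when c do [M v := expr] otherwise [M v := expr]]]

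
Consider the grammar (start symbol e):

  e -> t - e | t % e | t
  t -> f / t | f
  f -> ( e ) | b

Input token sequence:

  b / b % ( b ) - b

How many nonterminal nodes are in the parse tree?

[e [t [f b] / [t [f b]]] % [e [t [f ( [e [t [f b]]] )]] - [e [t [f b]]]]]

14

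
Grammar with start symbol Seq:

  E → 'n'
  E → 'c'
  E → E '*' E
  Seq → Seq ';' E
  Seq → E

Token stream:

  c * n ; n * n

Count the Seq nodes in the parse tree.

2

[Seq [Seq [E [E c] * [E n]]] ; [E [E n] * [E n]]]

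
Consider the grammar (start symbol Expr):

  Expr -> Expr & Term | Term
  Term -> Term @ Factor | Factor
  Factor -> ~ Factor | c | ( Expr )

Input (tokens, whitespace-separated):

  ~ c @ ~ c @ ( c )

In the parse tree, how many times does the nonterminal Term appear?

[Expr [Term [Term [Term [Factor ~ [Factor c]]] @ [Factor ~ [Factor c]]] @ [Factor ( [Expr [Term [Factor c]]] )]]]

4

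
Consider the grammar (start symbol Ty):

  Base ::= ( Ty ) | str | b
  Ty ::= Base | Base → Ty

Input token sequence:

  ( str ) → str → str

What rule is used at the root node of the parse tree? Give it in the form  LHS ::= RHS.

Ty ::= Base → Ty

[Ty [Base ( [Ty [Base str]] )] → [Ty [Base str] → [Ty [Base str]]]]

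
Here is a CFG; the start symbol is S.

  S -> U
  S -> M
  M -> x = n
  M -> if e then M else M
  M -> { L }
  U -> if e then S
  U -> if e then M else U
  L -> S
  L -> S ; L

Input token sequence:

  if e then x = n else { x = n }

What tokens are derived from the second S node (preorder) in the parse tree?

[S [M if e then [M x = n] else [M { [L [S [M x = n]]] }]]]

x = n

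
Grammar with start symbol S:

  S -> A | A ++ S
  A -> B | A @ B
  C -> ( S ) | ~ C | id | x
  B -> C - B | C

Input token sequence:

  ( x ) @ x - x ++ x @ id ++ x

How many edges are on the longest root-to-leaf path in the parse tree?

[S [A [A [B [C ( [S [A [B [C x]]]] )]]] @ [B [C x] - [B [C x]]]] ++ [S [A [A [B [C x]]] @ [B [C id]]] ++ [S [A [B [C x]]]]]]

9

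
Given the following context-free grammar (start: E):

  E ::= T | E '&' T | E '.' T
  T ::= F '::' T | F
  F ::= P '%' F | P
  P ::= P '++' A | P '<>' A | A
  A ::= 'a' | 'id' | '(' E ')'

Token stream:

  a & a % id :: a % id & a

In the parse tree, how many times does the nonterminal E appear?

[E [E [E [T [F [P [A a]]]]] & [T [F [P [A a]] % [F [P [A id]]]] :: [T [F [P [A a]] % [F [P [A id]]]]]]] & [T [F [P [A a]]]]]

3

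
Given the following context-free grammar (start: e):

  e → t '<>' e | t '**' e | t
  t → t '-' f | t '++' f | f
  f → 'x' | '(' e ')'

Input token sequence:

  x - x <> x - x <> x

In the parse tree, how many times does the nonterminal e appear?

3

[e [t [t [f x]] - [f x]] <> [e [t [t [f x]] - [f x]] <> [e [t [f x]]]]]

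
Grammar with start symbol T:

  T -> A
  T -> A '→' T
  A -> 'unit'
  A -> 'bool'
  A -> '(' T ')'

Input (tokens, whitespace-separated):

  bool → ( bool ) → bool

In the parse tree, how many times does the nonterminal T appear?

[T [A bool] → [T [A ( [T [A bool]] )] → [T [A bool]]]]

4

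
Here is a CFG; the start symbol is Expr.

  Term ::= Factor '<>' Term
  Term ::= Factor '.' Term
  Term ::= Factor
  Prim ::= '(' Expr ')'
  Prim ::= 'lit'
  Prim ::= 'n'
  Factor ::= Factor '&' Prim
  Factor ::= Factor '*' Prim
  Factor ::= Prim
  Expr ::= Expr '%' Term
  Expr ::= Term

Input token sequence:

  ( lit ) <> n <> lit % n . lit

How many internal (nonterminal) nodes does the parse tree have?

[Expr [Expr [Term [Factor [Prim ( [Expr [Term [Factor [Prim lit]]]] )]] <> [Term [Factor [Prim n]] <> [Term [Factor [Prim lit]]]]]] % [Term [Factor [Prim n]] . [Term [Factor [Prim lit]]]]]

21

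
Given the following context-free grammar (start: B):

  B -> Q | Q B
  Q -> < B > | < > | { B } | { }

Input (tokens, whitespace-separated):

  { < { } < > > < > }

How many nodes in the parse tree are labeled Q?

[B [Q { [B [Q < [B [Q { }] [B [Q < >]]] >] [B [Q < >]]] }]]

5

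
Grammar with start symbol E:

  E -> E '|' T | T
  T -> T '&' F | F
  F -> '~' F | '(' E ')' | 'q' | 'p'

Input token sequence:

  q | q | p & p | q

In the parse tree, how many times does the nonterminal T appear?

5

[E [E [E [E [T [F q]]] | [T [F q]]] | [T [T [F p]] & [F p]]] | [T [F q]]]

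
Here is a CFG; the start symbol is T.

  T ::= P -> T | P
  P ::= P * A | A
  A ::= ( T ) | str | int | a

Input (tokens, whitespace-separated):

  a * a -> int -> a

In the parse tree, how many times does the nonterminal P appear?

4

[T [P [P [A a]] * [A a]] -> [T [P [A int]] -> [T [P [A a]]]]]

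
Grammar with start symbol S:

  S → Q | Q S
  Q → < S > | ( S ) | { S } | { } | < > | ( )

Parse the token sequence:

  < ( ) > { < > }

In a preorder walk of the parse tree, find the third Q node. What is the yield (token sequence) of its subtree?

{ < > }

[S [Q < [S [Q ( )]] >] [S [Q { [S [Q < >]] }]]]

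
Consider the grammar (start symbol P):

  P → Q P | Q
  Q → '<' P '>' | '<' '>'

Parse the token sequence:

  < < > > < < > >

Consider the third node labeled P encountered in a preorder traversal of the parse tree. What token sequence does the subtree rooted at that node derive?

< < > >

[P [Q < [P [Q < >]] >] [P [Q < [P [Q < >]] >]]]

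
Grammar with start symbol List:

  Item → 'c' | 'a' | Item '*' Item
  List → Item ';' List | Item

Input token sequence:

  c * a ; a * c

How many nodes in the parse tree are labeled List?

[List [Item [Item c] * [Item a]] ; [List [Item [Item a] * [Item c]]]]

2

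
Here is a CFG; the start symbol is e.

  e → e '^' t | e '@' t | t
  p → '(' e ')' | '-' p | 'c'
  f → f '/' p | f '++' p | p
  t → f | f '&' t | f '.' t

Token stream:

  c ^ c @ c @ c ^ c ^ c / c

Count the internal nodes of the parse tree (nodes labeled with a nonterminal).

26

[e [e [e [e [e [e [t [f [p c]]]] ^ [t [f [p c]]]] @ [t [f [p c]]]] @ [t [f [p c]]]] ^ [t [f [p c]]]] ^ [t [f [f [p c]] / [p c]]]]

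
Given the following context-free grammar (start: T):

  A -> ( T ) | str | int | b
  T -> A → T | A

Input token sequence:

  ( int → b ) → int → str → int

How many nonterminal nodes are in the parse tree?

[T [A ( [T [A int] → [T [A b]]] )] → [T [A int] → [T [A str] → [T [A int]]]]]

12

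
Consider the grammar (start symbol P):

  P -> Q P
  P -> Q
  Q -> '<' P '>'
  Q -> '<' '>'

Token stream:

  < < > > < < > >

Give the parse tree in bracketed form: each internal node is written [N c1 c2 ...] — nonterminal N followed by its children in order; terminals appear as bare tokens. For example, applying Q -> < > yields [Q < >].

P
Q P
< P > P
< Q > P
< < > > P
< < > > Q
< < > > < P >
< < > > < Q >
< < > > < < > >

[P [Q < [P [Q < >]] >] [P [Q < [P [Q < >]] >]]]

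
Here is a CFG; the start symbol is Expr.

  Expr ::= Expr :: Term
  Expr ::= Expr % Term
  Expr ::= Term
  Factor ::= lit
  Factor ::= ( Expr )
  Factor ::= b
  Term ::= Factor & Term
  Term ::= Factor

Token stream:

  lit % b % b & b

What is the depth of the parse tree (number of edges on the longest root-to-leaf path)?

5

[Expr [Expr [Expr [Term [Factor lit]]] % [Term [Factor b]]] % [Term [Factor b] & [Term [Factor b]]]]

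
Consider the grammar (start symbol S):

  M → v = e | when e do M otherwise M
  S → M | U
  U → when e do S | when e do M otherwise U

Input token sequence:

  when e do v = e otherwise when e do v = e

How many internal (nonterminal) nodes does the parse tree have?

6

[S [U when e do [M v = e] otherwise [U when e do [S [M v = e]]]]]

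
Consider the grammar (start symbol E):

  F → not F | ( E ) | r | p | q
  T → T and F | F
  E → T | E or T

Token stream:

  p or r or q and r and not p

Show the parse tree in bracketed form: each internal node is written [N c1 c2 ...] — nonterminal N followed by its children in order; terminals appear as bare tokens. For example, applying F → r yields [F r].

[E [E [E [T [F p]]] or [T [F r]]] or [T [T [T [F q]] and [F r]] and [F not [F p]]]]

E
E or T
E or T or T
T or T or T
F or T or T
p or T or T
p or F or T
p or r or T
p or r or T and F
p or r or T and F and F
p or r or F and F and F
p or r or q and F and F
p or r or q and r and F
p or r or q and r and not F
p or r or q and r and not p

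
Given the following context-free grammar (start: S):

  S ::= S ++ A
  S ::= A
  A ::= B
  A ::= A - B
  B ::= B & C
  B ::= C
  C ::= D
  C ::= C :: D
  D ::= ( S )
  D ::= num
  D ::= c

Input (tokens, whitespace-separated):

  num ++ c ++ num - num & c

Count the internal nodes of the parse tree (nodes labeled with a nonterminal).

[S [S [S [A [B [C [D num]]]]] ++ [A [B [C [D c]]]]] ++ [A [A [B [C [D num]]]] - [B [B [C [D num]]] & [C [D c]]]]]

22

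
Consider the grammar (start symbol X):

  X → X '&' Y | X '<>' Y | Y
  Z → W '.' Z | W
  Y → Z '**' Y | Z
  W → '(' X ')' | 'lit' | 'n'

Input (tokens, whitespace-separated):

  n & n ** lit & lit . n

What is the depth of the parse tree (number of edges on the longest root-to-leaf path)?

6

[X [X [X [Y [Z [W n]]]] & [Y [Z [W n]] ** [Y [Z [W lit]]]]] & [Y [Z [W lit] . [Z [W n]]]]]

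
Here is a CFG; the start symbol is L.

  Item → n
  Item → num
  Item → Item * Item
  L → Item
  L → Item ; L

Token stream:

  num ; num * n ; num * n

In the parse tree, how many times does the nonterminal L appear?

[L [Item num] ; [L [Item [Item num] * [Item n]] ; [L [Item [Item num] * [Item n]]]]]

3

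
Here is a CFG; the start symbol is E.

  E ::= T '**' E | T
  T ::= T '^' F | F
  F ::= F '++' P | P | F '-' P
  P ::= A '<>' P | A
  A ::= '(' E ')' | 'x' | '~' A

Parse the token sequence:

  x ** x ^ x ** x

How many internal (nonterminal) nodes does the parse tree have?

19

[E [T [F [P [A x]]]] ** [E [T [T [F [P [A x]]]] ^ [F [P [A x]]]] ** [E [T [F [P [A x]]]]]]]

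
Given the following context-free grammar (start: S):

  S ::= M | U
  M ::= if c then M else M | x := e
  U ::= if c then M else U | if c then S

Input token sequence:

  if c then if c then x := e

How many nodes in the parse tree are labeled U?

2

[S [U if c then [S [U if c then [S [M x := e]]]]]]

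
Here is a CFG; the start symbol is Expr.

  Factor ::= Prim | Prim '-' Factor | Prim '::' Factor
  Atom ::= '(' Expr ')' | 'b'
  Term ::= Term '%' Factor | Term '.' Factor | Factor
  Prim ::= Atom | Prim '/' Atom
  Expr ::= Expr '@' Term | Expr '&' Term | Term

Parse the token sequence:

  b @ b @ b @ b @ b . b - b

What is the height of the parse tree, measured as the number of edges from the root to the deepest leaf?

9

[Expr [Expr [Expr [Expr [Expr [Term [Factor [Prim [Atom b]]]]] @ [Term [Factor [Prim [Atom b]]]]] @ [Term [Factor [Prim [Atom b]]]]] @ [Term [Factor [Prim [Atom b]]]]] @ [Term [Term [Factor [Prim [Atom b]]]] . [Factor [Prim [Atom b]] - [Factor [Prim [Atom b]]]]]]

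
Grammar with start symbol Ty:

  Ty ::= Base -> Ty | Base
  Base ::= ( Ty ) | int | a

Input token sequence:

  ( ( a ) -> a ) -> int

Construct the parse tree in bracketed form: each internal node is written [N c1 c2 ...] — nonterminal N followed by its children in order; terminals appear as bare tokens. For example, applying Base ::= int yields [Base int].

Ty
Base -> Ty
( Ty ) -> Ty
( Base -> Ty ) -> Ty
( ( Ty ) -> Ty ) -> Ty
( ( Base ) -> Ty ) -> Ty
( ( a ) -> Ty ) -> Ty
( ( a ) -> Base ) -> Ty
( ( a ) -> a ) -> Ty
( ( a ) -> a ) -> Base
( ( a ) -> a ) -> int

[Ty [Base ( [Ty [Base ( [Ty [Base a]] )] -> [Ty [Base a]]] )] -> [Ty [Base int]]]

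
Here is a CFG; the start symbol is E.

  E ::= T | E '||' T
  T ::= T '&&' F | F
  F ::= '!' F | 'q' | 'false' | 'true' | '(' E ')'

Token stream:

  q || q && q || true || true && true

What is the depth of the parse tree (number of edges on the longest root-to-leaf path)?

6

[E [E [E [E [T [F q]]] || [T [T [F q]] && [F q]]] || [T [F true]]] || [T [T [F true]] && [F true]]]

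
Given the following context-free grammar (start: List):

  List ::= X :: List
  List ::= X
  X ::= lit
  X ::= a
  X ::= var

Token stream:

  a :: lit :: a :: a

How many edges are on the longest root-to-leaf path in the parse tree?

[List [X a] :: [List [X lit] :: [List [X a] :: [List [X a]]]]]

5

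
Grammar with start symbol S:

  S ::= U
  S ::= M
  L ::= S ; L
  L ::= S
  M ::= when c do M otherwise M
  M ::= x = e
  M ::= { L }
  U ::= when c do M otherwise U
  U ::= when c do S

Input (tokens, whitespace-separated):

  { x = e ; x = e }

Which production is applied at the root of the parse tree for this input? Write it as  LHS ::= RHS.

[S [M { [L [S [M x = e]] ; [L [S [M x = e]]]] }]]

S ::= M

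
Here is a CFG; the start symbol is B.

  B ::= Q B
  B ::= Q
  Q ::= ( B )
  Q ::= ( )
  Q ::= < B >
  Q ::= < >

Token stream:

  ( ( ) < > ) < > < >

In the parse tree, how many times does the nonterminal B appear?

5

[B [Q ( [B [Q ( )] [B [Q < >]]] )] [B [Q < >] [B [Q < >]]]]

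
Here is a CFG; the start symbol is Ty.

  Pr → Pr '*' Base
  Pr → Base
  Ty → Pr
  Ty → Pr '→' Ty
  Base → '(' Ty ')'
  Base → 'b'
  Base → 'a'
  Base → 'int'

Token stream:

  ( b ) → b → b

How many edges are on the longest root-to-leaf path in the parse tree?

[Ty [Pr [Base ( [Ty [Pr [Base b]]] )]] → [Ty [Pr [Base b]] → [Ty [Pr [Base b]]]]]

6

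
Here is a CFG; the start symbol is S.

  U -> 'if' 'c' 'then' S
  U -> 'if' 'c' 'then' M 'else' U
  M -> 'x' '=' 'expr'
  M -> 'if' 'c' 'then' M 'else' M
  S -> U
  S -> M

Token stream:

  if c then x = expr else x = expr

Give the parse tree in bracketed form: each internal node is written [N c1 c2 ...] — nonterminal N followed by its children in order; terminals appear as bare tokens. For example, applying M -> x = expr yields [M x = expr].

[S [M if c then [M x = expr] else [M x = expr]]]

S
M
if c then M else M
if c then x = expr else M
if c then x = expr else x = expr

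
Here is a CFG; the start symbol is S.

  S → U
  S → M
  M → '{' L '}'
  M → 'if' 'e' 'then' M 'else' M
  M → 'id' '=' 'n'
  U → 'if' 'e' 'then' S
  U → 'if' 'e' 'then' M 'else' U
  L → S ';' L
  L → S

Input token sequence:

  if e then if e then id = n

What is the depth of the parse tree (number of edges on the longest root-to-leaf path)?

[S [U if e then [S [U if e then [S [M id = n]]]]]]

6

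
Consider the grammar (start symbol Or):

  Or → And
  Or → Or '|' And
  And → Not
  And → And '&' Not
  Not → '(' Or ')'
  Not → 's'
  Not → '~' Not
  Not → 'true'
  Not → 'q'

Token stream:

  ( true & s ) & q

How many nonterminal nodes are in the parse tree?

10

[Or [And [And [Not ( [Or [And [And [Not true]] & [Not s]]] )]] & [Not q]]]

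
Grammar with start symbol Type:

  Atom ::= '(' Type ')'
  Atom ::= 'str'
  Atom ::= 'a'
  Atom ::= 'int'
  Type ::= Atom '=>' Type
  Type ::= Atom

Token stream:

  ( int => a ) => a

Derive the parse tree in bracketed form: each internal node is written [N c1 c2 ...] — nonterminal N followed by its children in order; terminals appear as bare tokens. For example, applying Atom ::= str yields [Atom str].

[Type [Atom ( [Type [Atom int] => [Type [Atom a]]] )] => [Type [Atom a]]]

Type
Atom => Type
( Type ) => Type
( Atom => Type ) => Type
( int => Type ) => Type
( int => Atom ) => Type
( int => a ) => Type
( int => a ) => Atom
( int => a ) => a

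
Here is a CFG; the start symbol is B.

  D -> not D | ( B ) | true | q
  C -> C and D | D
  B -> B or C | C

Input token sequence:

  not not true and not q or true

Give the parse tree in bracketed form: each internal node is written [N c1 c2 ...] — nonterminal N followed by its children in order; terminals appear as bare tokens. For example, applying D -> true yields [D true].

[B [B [C [C [D not [D not [D true]]]] and [D not [D q]]]] or [C [D true]]]

B
B or C
C or C
C and D or C
D and D or C
not D and D or C
not not D and D or C
not not true and D or C
not not true and not D or C
not not true and not q or C
not not true and not q or D
not not true and not q or true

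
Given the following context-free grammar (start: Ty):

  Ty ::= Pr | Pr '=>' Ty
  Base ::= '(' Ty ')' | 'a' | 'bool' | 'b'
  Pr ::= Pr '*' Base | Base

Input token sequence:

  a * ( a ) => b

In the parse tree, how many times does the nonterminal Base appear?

4

[Ty [Pr [Pr [Base a]] * [Base ( [Ty [Pr [Base a]]] )]] => [Ty [Pr [Base b]]]]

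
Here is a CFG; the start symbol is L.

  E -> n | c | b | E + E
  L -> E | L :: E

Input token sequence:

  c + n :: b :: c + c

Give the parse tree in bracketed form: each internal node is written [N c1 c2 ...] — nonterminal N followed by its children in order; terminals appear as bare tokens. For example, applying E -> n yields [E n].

L
L :: E
L :: E :: E
E :: E :: E
E + E :: E :: E
c + E :: E :: E
c + n :: E :: E
c + n :: b :: E
c + n :: b :: E + E
c + n :: b :: c + E
c + n :: b :: c + c

[L [L [L [E [E c] + [E n]]] :: [E b]] :: [E [E c] + [E c]]]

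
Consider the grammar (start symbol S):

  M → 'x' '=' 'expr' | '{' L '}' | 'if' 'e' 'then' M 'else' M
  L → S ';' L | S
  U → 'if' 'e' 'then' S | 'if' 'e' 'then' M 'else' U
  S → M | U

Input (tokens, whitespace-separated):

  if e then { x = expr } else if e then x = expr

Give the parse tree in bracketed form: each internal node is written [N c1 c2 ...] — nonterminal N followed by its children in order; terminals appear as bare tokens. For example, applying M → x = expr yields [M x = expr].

S
U
if e then M else U
if e then { L } else U
if e then { S } else U
if e then { M } else U
if e then { x = expr } else U
if e then { x = expr } else if e then S
if e then { x = expr } else if e then M
if e then { x = expr } else if e then x = expr

[S [U if e then [M { [L [S [M x = expr]]] }] else [U if e then [S [M x = expr]]]]]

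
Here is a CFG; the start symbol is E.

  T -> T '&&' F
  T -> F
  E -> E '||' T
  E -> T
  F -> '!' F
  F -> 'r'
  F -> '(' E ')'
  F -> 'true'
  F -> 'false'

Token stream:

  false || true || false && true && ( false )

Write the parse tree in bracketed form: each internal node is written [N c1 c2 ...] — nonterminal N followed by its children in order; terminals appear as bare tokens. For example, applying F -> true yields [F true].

[E [E [E [T [F false]]] || [T [F true]]] || [T [T [T [F false]] && [F true]] && [F ( [E [T [F false]]] )]]]

E
E || T
E || T || T
T || T || T
F || T || T
false || T || T
false || F || T
false || true || T
false || true || T && F
false || true || T && F && F
false || true || F && F && F
false || true || false && F && F
false || true || false && true && F
false || true || false && true && ( E )
false || true || false && true && ( T )
false || true || false && true && ( F )
false || true || false && true && ( false )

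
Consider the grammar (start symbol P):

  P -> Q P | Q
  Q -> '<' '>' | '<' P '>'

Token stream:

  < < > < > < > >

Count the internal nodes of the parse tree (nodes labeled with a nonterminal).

8

[P [Q < [P [Q < >] [P [Q < >] [P [Q < >]]]] >]]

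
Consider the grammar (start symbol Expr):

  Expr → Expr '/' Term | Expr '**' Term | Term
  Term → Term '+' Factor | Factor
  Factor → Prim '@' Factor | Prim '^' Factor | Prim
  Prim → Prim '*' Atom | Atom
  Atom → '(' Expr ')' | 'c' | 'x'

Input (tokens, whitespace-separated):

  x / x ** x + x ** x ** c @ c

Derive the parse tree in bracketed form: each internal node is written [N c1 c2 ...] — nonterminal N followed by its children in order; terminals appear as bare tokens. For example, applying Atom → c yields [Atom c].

[Expr [Expr [Expr [Expr [Expr [Term [Factor [Prim [Atom x]]]]] / [Term [Factor [Prim [Atom x]]]]] ** [Term [Term [Factor [Prim [Atom x]]]] + [Factor [Prim [Atom x]]]]] ** [Term [Factor [Prim [Atom x]]]]] ** [Term [Factor [Prim [Atom c]] @ [Factor [Prim [Atom c]]]]]]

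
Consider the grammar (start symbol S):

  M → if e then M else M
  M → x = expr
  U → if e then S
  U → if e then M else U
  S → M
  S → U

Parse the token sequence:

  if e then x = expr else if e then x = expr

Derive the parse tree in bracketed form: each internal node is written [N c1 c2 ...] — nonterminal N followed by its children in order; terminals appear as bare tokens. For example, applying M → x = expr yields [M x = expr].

S
U
if e then M else U
if e then x = expr else U
if e then x = expr else if e then S
if e then x = expr else if e then M
if e then x = expr else if e then x = expr

[S [U if e then [M x = expr] else [U if e then [S [M x = expr]]]]]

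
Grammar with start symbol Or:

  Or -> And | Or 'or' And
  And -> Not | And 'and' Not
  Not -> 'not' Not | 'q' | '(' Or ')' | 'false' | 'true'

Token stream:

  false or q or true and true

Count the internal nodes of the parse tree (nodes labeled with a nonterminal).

[Or [Or [Or [And [Not false]]] or [And [Not q]]] or [And [And [Not true]] and [Not true]]]

11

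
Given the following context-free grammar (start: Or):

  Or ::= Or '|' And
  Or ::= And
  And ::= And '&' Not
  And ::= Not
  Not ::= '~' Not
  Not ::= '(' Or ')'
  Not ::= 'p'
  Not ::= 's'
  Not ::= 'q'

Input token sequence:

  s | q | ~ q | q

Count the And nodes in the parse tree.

4

[Or [Or [Or [Or [And [Not s]]] | [And [Not q]]] | [And [Not ~ [Not q]]]] | [And [Not q]]]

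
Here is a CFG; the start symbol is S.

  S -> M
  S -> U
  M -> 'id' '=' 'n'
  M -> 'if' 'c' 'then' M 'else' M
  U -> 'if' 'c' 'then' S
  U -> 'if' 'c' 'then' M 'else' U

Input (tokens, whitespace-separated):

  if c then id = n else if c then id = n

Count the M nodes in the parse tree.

[S [U if c then [M id = n] else [U if c then [S [M id = n]]]]]

2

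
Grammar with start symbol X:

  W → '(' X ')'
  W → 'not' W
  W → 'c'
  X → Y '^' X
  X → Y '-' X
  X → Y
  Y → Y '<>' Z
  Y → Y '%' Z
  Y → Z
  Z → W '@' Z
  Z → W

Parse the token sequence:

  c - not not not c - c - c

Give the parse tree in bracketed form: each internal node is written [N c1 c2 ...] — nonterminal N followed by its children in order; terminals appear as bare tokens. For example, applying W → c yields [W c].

[X [Y [Z [W c]]] - [X [Y [Z [W not [W not [W not [W c]]]]]] - [X [Y [Z [W c]]] - [X [Y [Z [W c]]]]]]]

X
Y - X
Z - X
W - X
c - X
c - Y - X
c - Z - X
c - W - X
c - not W - X
c - not not W - X
c - not not not W - X
c - not not not c - X
c - not not not c - Y - X
c - not not not c - Z - X
c - not not not c - W - X
c - not not not c - c - X
c - not not not c - c - Y
c - not not not c - c - Z
c - not not not c - c - W
c - not not not c - c - c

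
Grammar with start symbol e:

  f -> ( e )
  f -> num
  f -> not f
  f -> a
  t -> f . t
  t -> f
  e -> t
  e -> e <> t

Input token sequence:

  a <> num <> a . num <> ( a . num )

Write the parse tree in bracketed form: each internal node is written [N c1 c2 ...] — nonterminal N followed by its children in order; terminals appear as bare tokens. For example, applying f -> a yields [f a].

[e [e [e [e [t [f a]]] <> [t [f num]]] <> [t [f a] . [t [f num]]]] <> [t [f ( [e [t [f a] . [t [f num]]]] )]]]

e
e <> t
e <> t <> t
e <> t <> t <> t
t <> t <> t <> t
f <> t <> t <> t
a <> t <> t <> t
a <> f <> t <> t
a <> num <> t <> t
a <> num <> f . t <> t
a <> num <> a . t <> t
a <> num <> a . f <> t
a <> num <> a . num <> t
a <> num <> a . num <> f
a <> num <> a . num <> ( e )
a <> num <> a . num <> ( t )
a <> num <> a . num <> ( f . t )
a <> num <> a . num <> ( a . t )
a <> num <> a . num <> ( a . f )
a <> num <> a . num <> ( a . num )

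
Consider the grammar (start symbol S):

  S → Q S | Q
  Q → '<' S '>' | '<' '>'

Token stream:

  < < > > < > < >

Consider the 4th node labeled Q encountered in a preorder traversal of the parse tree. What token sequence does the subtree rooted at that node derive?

[S [Q < [S [Q < >]] >] [S [Q < >] [S [Q < >]]]]

< >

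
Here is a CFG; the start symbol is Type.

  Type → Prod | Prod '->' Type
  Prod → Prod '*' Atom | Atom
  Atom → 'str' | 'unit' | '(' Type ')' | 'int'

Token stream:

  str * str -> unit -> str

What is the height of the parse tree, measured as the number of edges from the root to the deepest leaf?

[Type [Prod [Prod [Atom str]] * [Atom str]] -> [Type [Prod [Atom unit]] -> [Type [Prod [Atom str]]]]]

5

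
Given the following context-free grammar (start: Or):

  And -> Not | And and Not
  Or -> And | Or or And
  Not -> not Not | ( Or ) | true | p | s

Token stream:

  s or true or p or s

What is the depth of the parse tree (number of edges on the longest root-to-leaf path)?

6

[Or [Or [Or [Or [And [Not s]]] or [And [Not true]]] or [And [Not p]]] or [And [Not s]]]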